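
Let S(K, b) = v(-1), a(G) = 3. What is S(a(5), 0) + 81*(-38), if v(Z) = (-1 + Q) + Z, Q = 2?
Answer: -3078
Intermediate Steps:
v(Z) = 1 + Z (v(Z) = (-1 + 2) + Z = 1 + Z)
S(K, b) = 0 (S(K, b) = 1 - 1 = 0)
S(a(5), 0) + 81*(-38) = 0 + 81*(-38) = 0 - 3078 = -3078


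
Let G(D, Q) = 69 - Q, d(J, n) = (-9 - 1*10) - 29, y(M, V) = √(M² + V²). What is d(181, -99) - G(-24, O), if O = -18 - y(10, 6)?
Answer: -135 - 2*√34 ≈ -146.66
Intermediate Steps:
d(J, n) = -48 (d(J, n) = (-9 - 10) - 29 = -19 - 29 = -48)
O = -18 - 2*√34 (O = -18 - √(10² + 6²) = -18 - √(100 + 36) = -18 - √136 = -18 - 2*√34 ≈ -29.662)
d(181, -99) - G(-24, O) = -48 - (69 - (-18 - 2*√34)) = -48 - (69 + (18 + 2*√34)) = -48 - (87 + 2*√34) = -48 + (-87 - 2*√34) = -135 - 2*√34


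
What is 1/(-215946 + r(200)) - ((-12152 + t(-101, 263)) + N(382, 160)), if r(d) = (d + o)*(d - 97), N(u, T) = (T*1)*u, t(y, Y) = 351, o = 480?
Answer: -7195938015/145906 ≈ -49319.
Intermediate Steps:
N(u, T) = T*u
r(d) = (-97 + d)*(480 + d) (r(d) = (d + 480)*(d - 97) = (480 + d)*(-97 + d) = (-97 + d)*(480 + d))
1/(-215946 + r(200)) - ((-12152 + t(-101, 263)) + N(382, 160)) = 1/(-215946 + (-46560 + 200² + 383*200)) - ((-12152 + 351) + 160*382) = 1/(-215946 + (-46560 + 40000 + 76600)) - (-11801 + 61120) = 1/(-215946 + 70040) - 1*49319 = 1/(-145906) - 49319 = -1/145906 - 49319 = -7195938015/145906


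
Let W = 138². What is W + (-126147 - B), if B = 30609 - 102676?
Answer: -35036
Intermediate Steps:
B = -72067
W = 19044
W + (-126147 - B) = 19044 + (-126147 - 1*(-72067)) = 19044 + (-126147 + 72067) = 19044 - 54080 = -35036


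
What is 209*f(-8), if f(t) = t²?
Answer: 13376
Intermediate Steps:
209*f(-8) = 209*(-8)² = 209*64 = 13376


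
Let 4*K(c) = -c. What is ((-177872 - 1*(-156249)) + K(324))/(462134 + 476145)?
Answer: -21704/938279 ≈ -0.023132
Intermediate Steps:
K(c) = -c/4 (K(c) = (-c)/4 = -c/4)
((-177872 - 1*(-156249)) + K(324))/(462134 + 476145) = ((-177872 - 1*(-156249)) - ¼*324)/(462134 + 476145) = ((-177872 + 156249) - 81)/938279 = (-21623 - 81)*(1/938279) = -21704*1/938279 = -21704/938279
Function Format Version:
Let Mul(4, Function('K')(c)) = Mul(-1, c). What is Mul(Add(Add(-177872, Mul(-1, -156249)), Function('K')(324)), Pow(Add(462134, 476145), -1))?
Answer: Rational(-21704, 938279) ≈ -0.023132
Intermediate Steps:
Function('K')(c) = Mul(Rational(-1, 4), c) (Function('K')(c) = Mul(Rational(1, 4), Mul(-1, c)) = Mul(Rational(-1, 4), c))
Mul(Add(Add(-177872, Mul(-1, -156249)), Function('K')(324)), Pow(Add(462134, 476145), -1)) = Mul(Add(Add(-177872, Mul(-1, -156249)), Mul(Rational(-1, 4), 324)), Pow(Add(462134, 476145), -1)) = Mul(Add(Add(-177872, 156249), -81), Pow(938279, -1)) = Mul(Add(-21623, -81), Rational(1, 938279)) = Mul(-21704, Rational(1, 938279)) = Rational(-21704, 938279)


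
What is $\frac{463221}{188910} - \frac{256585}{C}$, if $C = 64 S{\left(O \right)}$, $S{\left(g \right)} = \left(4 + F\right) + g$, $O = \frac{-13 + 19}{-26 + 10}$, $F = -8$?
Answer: $\frac{77144721}{83960} \approx 918.83$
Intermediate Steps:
$O = - \frac{3}{8}$ ($O = \frac{6}{-16} = 6 \left(- \frac{1}{16}\right) = - \frac{3}{8} \approx -0.375$)
$S{\left(g \right)} = -4 + g$ ($S{\left(g \right)} = \left(4 - 8\right) + g = -4 + g$)
$C = -280$ ($C = 64 \left(-4 - \frac{3}{8}\right) = 64 \left(- \frac{35}{8}\right) = -280$)
$\frac{463221}{188910} - \frac{256585}{C} = \frac{463221}{188910} - \frac{256585}{-280} = 463221 \cdot \frac{1}{188910} - - \frac{7331}{8} = \frac{51469}{20990} + \frac{7331}{8} = \frac{77144721}{83960}$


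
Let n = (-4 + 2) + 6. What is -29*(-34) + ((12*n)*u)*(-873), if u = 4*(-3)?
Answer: 503834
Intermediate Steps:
u = -12
n = 4 (n = -2 + 6 = 4)
-29*(-34) + ((12*n)*u)*(-873) = -29*(-34) + ((12*4)*(-12))*(-873) = 986 + (48*(-12))*(-873) = 986 - 576*(-873) = 986 + 502848 = 503834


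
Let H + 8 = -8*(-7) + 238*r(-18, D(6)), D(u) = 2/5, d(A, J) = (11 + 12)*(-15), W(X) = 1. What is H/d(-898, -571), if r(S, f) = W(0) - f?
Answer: -318/575 ≈ -0.55304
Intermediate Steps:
d(A, J) = -345 (d(A, J) = 23*(-15) = -345)
D(u) = ⅖ (D(u) = 2*(⅕) = ⅖)
r(S, f) = 1 - f
H = 954/5 (H = -8 + (-8*(-7) + 238*(1 - 1*⅖)) = -8 + (56 + 238*(1 - ⅖)) = -8 + (56 + 238*(⅗)) = -8 + (56 + 714/5) = -8 + 994/5 = 954/5 ≈ 190.80)
H/d(-898, -571) = (954/5)/(-345) = (954/5)*(-1/345) = -318/575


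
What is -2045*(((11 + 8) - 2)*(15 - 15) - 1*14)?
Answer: 28630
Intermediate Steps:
-2045*(((11 + 8) - 2)*(15 - 15) - 1*14) = -2045*((19 - 2)*0 - 14) = -2045*(17*0 - 14) = -2045*(0 - 14) = -2045*(-14) = 28630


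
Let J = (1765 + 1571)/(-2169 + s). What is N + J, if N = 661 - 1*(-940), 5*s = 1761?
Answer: 1210567/757 ≈ 1599.2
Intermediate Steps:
s = 1761/5 (s = (1/5)*1761 = 1761/5 ≈ 352.20)
J = -1390/757 (J = (1765 + 1571)/(-2169 + 1761/5) = 3336/(-9084/5) = 3336*(-5/9084) = -1390/757 ≈ -1.8362)
N = 1601 (N = 661 + 940 = 1601)
N + J = 1601 - 1390/757 = 1210567/757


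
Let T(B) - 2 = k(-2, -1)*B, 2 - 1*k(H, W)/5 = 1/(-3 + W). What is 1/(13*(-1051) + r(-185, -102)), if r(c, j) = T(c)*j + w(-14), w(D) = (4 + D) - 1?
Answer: 2/396819 ≈ 5.0401e-6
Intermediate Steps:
k(H, W) = 10 - 5/(-3 + W)
T(B) = 2 + 45*B/4 (T(B) = 2 + (5*(-7 + 2*(-1))/(-3 - 1))*B = 2 + (5*(-7 - 2)/(-4))*B = 2 + (5*(-¼)*(-9))*B = 2 + 45*B/4)
w(D) = 3 + D
r(c, j) = -11 + j*(2 + 45*c/4) (r(c, j) = (2 + 45*c/4)*j + (3 - 14) = j*(2 + 45*c/4) - 11 = -11 + j*(2 + 45*c/4))
1/(13*(-1051) + r(-185, -102)) = 1/(13*(-1051) + (-11 + (¼)*(-102)*(8 + 45*(-185)))) = 1/(-13663 + (-11 + (¼)*(-102)*(8 - 8325))) = 1/(-13663 + (-11 + (¼)*(-102)*(-8317))) = 1/(-13663 + (-11 + 424167/2)) = 1/(-13663 + 424145/2) = 1/(396819/2) = 2/396819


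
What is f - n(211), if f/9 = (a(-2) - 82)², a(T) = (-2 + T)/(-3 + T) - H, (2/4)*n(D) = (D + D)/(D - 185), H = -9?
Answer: 15237007/325 ≈ 46883.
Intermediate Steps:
n(D) = 4*D/(-185 + D) (n(D) = 2*((D + D)/(D - 185)) = 2*((2*D)/(-185 + D)) = 2*(2*D/(-185 + D)) = 4*D/(-185 + D))
a(T) = 9 + (-2 + T)/(-3 + T) (a(T) = (-2 + T)/(-3 + T) - 1*(-9) = (-2 + T)/(-3 + T) + 9 = 9 + (-2 + T)/(-3 + T))
f = 1172889/25 (f = 9*((-29 + 10*(-2))/(-3 - 2) - 82)² = 9*((-29 - 20)/(-5) - 82)² = 9*(-⅕*(-49) - 82)² = 9*(49/5 - 82)² = 9*(-361/5)² = 9*(130321/25) = 1172889/25 ≈ 46916.)
f - n(211) = 1172889/25 - 4*211/(-185 + 211) = 1172889/25 - 4*211/26 = 1172889/25 - 1*422/13 = 1172889/25 - 422/13 = 15237007/325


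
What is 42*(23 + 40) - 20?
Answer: 2626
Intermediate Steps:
42*(23 + 40) - 20 = 42*63 - 20 = 2646 - 20 = 2626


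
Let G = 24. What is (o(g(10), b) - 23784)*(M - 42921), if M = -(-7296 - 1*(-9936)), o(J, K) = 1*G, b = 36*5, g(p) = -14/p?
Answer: 1082529360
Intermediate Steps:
b = 180
o(J, K) = 24 (o(J, K) = 1*24 = 24)
M = -2640 (M = -(-7296 + 9936) = -1*2640 = -2640)
(o(g(10), b) - 23784)*(M - 42921) = (24 - 23784)*(-2640 - 42921) = -23760*(-45561) = 1082529360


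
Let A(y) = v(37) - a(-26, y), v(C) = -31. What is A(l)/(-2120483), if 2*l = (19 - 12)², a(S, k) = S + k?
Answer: 59/4240966 ≈ 1.3912e-5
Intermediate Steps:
l = 49/2 (l = (19 - 12)²/2 = (½)*7² = (½)*49 = 49/2 ≈ 24.500)
A(y) = -5 - y (A(y) = -31 - (-26 + y) = -31 + (26 - y) = -5 - y)
A(l)/(-2120483) = (-5 - 1*49/2)/(-2120483) = (-5 - 49/2)*(-1/2120483) = -59/2*(-1/2120483) = 59/4240966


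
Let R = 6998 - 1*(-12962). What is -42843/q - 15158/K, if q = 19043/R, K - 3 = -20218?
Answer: -1329730261262/29611865 ≈ -44905.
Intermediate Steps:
K = -20215 (K = 3 - 20218 = -20215)
R = 19960 (R = 6998 + 12962 = 19960)
q = 19043/19960 ≈ 0.95406
-42843/q - 15158/K = -42843/19043/19960 - 15158/(-20215) = -42843*19960/19043 - 15158*(-1/20215) = -855146280/19043 + 1166/1555 = -1329730261262/29611865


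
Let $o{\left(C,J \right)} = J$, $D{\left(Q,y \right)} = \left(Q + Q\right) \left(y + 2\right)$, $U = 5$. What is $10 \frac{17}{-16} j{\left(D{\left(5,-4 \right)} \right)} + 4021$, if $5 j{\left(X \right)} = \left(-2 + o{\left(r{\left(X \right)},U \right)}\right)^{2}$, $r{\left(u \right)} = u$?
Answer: $\frac{32015}{8} \approx 4001.9$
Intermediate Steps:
$D{\left(Q,y \right)} = 2 Q \left(2 + y\right)$
$j{\left(X \right)} = \frac{9}{5}$ ($j{\left(X \right)} = \frac{\left(-2 + 5\right)^{2}}{5} = \frac{3^{2}}{5} = \frac{1}{5} \cdot 9 = \frac{9}{5}$)
$10 \frac{17}{-16} j{\left(D{\left(5,-4 \right)} \right)} + 4021 = 10 \frac{17}{-16} \cdot \frac{9}{5} + 4021 = 10 \cdot 17 \left(- \frac{1}{16}\right) \frac{9}{5} + 4021 = 10 \left(- \frac{17}{16}\right) \frac{9}{5} + 4021 = \left(- \frac{85}{8}\right) \frac{9}{5} + 4021 = - \frac{153}{8} + 4021 = \frac{32015}{8}$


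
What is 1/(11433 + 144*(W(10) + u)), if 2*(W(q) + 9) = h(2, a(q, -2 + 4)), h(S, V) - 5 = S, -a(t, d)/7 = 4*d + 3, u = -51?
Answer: 1/3297 ≈ 0.00030331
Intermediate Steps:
a(t, d) = -21 - 28*d (a(t, d) = -7*(4*d + 3) = -7*(3 + 4*d) = -21 - 28*d)
h(S, V) = 5 + S
W(q) = -11/2 (W(q) = -9 + (5 + 2)/2 = -9 + (½)*7 = -9 + 7/2 = -11/2)
1/(11433 + 144*(W(10) + u)) = 1/(11433 + 144*(-11/2 - 51)) = 1/(11433 + 144*(-113/2)) = 1/(11433 - 8136) = 1/3297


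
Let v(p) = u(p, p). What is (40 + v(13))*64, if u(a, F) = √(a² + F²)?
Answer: 2560 + 832*√2 ≈ 3736.6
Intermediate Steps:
u(a, F) = √(F² + a²)
v(p) = √2*√(p²) (v(p) = √(p² + p²) = √(2*p²) = √2*√(p²))
(40 + v(13))*64 = (40 + √2*√(13²))*64 = (40 + √2*√169)*64 = (40 + √2*13)*64 = (40 + 13*√2)*64 = 2560 + 832*√2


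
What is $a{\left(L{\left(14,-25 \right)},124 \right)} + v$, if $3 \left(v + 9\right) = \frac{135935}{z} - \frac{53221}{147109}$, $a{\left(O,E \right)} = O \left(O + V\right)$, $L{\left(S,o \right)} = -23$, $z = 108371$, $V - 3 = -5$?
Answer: $\frac{9028112998782}{15942349439} \approx 566.3$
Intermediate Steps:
$V = -2$ ($V = 3 - 5 = -2$)
$a{\left(O,E \right)} = O \left(-2 + O\right)$ ($a{\left(O,E \right)} = O \left(O - 2\right) = O \left(-2 + O\right)$)
$v = - \frac{138737928643}{15942349439}$ ($v = -9 + \frac{\frac{135935}{108371} - \frac{53221}{147109}}{3} = -9 + \frac{1}{3} \cdot \frac{14229648924}{15942349439} = -9 + \frac{4743216308}{15942349439} = - \frac{138737928643}{15942349439} \approx -8.7025$)
$a{\left(L{\left(14,-25 \right)},124 \right)} + v = - 23 \left(-2 - 23\right) - \frac{138737928643}{15942349439} = \left(-23\right) \left(-25\right) - \frac{138737928643}{15942349439} = 575 - \frac{138737928643}{15942349439} = \frac{9028112998782}{15942349439}$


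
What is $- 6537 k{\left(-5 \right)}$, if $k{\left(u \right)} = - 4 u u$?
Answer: $653700$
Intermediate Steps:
$k{\left(u \right)} = - 4 u^{2}$
$- 6537 k{\left(-5 \right)} = - 6537 \left(- 4 \left(-5\right)^{2}\right) = - 6537 \left(\left(-4\right) 25\right) = \left(-6537\right) \left(-100\right) = 653700$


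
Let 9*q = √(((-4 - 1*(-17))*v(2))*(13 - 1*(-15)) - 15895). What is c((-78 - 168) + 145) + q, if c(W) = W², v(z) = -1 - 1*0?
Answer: 10201 + I*√16259/9 ≈ 10201.0 + 14.168*I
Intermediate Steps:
v(z) = -1 (v(z) = -1 + 0 = -1)
q = I*√16259/9 (q = √(((-4 - 1*(-17))*(-1))*(13 - 1*(-15)) - 15895)/9 = √(((-4 + 17)*(-1))*(13 + 15) - 15895)/9 = √((13*(-1))*28 - 15895)/9 = √(-13*28 - 15895)/9 = √(-364 - 15895)/9 = √(-16259)/9 = (I*√16259)/9 = I*√16259/9 ≈ 14.168*I)
c((-78 - 168) + 145) + q = ((-78 - 168) + 145)² + I*√16259/9 = (-246 + 145)² + I*√16259/9 = (-101)² + I*√16259/9 = 10201 + I*√16259/9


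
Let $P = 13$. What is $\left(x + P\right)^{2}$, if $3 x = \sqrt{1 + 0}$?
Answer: $\frac{1600}{9} \approx 177.78$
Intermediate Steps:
$x = \frac{1}{3}$ ($x = \frac{\sqrt{1 + 0}}{3} = \frac{\sqrt{1}}{3} = \frac{1}{3} \cdot 1 = \frac{1}{3} \approx 0.33333$)
$\left(x + P\right)^{2} = \left(\frac{1}{3} + 13\right)^{2} = \left(\frac{40}{3}\right)^{2} = \frac{1600}{9}$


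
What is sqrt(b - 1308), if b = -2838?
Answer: I*sqrt(4146) ≈ 64.389*I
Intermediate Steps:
sqrt(b - 1308) = sqrt(-2838 - 1308) = sqrt(-4146) = I*sqrt(4146)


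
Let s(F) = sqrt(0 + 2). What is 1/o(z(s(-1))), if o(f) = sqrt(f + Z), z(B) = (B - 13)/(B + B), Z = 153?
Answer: 2/sqrt(614 - 13*sqrt(2)) ≈ 0.081950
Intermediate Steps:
s(F) = sqrt(2)
z(B) = (-13 + B)/(2*B) (z(B) = (-13 + B)/((2*B)) = (-13 + B)*(1/(2*B)) = (-13 + B)/(2*B))
o(f) = sqrt(153 + f) (o(f) = sqrt(f + 153) = sqrt(153 + f))
1/o(z(s(-1))) = 1/(sqrt(153 + (-13 + sqrt(2))/(2*(sqrt(2))))) = 1/(sqrt(153 + (sqrt(2)/2)*(-13 + sqrt(2))/2)) = 1/(sqrt(153 + sqrt(2)*(-13 + sqrt(2))/4)) = 1/sqrt(153 + sqrt(2)*(-13 + sqrt(2))/4)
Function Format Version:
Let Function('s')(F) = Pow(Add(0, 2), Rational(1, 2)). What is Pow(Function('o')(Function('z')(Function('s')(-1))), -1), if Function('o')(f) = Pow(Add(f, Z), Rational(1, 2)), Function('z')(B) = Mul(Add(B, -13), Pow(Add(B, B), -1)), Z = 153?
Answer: Mul(2, Pow(Add(614, Mul(-13, Pow(2, Rational(1, 2)))), Rational(-1, 2))) ≈ 0.081950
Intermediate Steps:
Function('s')(F) = Pow(2, Rational(1, 2))
Function('z')(B) = Mul(Rational(1, 2), Pow(B, -1), Add(-13, B)) (Function('z')(B) = Mul(Add(-13, B), Pow(Mul(2, B), -1)) = Mul(Add(-13, B), Mul(Rational(1, 2), Pow(B, -1))) = Mul(Rational(1, 2), Pow(B, -1), Add(-13, B)))
Function('o')(f) = Pow(Add(153, f), Rational(1, 2)) (Function('o')(f) = Pow(Add(f, 153), Rational(1, 2)) = Pow(Add(153, f), Rational(1, 2)))
Pow(Function('o')(Function('z')(Function('s')(-1))), -1) = Pow(Pow(Add(153, Mul(Rational(1, 2), Pow(Pow(2, Rational(1, 2)), -1), Add(-13, Pow(2, Rational(1, 2))))), Rational(1, 2)), -1) = Pow(Pow(Add(153, Mul(Rational(1, 2), Mul(Rational(1, 2), Pow(2, Rational(1, 2))), Add(-13, Pow(2, Rational(1, 2))))), Rational(1, 2)), -1) = Pow(Pow(Add(153, Mul(Rational(1, 4), Pow(2, Rational(1, 2)), Add(-13, Pow(2, Rational(1, 2))))), Rational(1, 2)), -1) = Pow(Add(153, Mul(Rational(1, 4), Pow(2, Rational(1, 2)), Add(-13, Pow(2, Rational(1, 2))))), Rational(-1, 2))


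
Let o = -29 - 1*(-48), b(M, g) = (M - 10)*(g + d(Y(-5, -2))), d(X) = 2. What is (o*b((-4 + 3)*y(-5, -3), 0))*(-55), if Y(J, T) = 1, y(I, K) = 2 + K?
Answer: 18810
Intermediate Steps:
b(M, g) = (-10 + M)*(2 + g) (b(M, g) = (M - 10)*(g + 2) = (-10 + M)*(2 + g))
o = 19 (o = -29 + 48 = 19)
(o*b((-4 + 3)*y(-5, -3), 0))*(-55) = (19*(-20 - 10*0 + 2*((-4 + 3)*(2 - 3)) + ((-4 + 3)*(2 - 3))*0))*(-55) = (19*(-20 + 0 + 2*(-1*(-1)) - 1*(-1)*0))*(-55) = (19*(-20 + 0 + 2*1 + 1*0))*(-55) = (19*(-20 + 0 + 2 + 0))*(-55) = (19*(-18))*(-55) = -342*(-55) = 18810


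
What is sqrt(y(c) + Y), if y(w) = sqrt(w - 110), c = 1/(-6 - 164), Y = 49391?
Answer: sqrt(1427399900 + 170*I*sqrt(3179170))/170 ≈ 222.24 + 0.023597*I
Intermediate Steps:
c = -1/170 (c = 1/(-170) = -1/170 ≈ -0.0058824)
y(w) = sqrt(-110 + w)
sqrt(y(c) + Y) = sqrt(sqrt(-110 - 1/170) + 49391) = sqrt(sqrt(-18701/170) + 49391) = sqrt(I*sqrt(3179170)/170 + 49391) = sqrt(49391 + I*sqrt(3179170)/170)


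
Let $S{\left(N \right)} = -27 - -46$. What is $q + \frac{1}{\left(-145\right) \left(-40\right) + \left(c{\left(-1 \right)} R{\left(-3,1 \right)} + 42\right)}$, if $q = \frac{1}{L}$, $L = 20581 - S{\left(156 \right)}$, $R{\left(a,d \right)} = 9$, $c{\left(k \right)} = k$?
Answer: $\frac{26395}{119938146} \approx 0.00022007$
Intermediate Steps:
$S{\left(N \right)} = 19$ ($S{\left(N \right)} = -27 + 46 = 19$)
$L = 20562$ ($L = 20581 - 19 = 20562$)
$q = \frac{1}{20562} \approx 4.8633 \cdot 10^{-5}$
$q + \frac{1}{\left(-145\right) \left(-40\right) + \left(c{\left(-1 \right)} R{\left(-3,1 \right)} + 42\right)} = \frac{1}{20562} + \frac{1}{\left(-145\right) \left(-40\right) + \left(\left(-1\right) 9 + 42\right)} = \frac{1}{20562} + \frac{1}{5800 + \left(-9 + 42\right)} = \frac{1}{20562} + \frac{1}{5800 + 33} = \frac{1}{20562} + \frac{1}{5833} = \frac{26395}{119938146}$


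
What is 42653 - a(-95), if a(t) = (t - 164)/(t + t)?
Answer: 8103811/190 ≈ 42652.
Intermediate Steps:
a(t) = (-164 + t)/(2*t) (a(t) = (-164 + t)/((2*t)) = (-164 + t)*(1/(2*t)) = (-164 + t)/(2*t))
42653 - a(-95) = 42653 - (-164 - 95)/(2*(-95)) = 42653 - (-1)*(-259)/(2*95) = 42653 - 1*259/190 = 42653 - 259/190 = 8103811/190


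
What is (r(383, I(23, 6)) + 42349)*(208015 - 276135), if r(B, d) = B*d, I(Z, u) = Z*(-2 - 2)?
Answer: -484537560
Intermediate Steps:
I(Z, u) = -4*Z (I(Z, u) = Z*(-4) = -4*Z)
(r(383, I(23, 6)) + 42349)*(208015 - 276135) = (383*(-4*23) + 42349)*(208015 - 276135) = (383*(-92) + 42349)*(-68120) = (-35236 + 42349)*(-68120) = 7113*(-68120) = -484537560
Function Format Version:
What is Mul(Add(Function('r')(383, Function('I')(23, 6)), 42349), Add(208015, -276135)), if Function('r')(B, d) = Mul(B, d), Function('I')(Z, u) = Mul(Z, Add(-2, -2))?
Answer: -484537560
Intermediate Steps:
Function('I')(Z, u) = Mul(-4, Z) (Function('I')(Z, u) = Mul(Z, -4) = Mul(-4, Z))
Mul(Add(Function('r')(383, Function('I')(23, 6)), 42349), Add(208015, -276135)) = Mul(Add(Mul(383, Mul(-4, 23)), 42349), Add(208015, -276135)) = Mul(Add(Mul(383, -92), 42349), -68120) = Mul(Add(-35236, 42349), -68120) = Mul(7113, -68120) = -484537560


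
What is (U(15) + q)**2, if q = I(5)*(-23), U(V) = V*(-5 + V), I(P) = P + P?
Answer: 6400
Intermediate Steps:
I(P) = 2*P
q = -230 (q = (2*5)*(-23) = 10*(-23) = -230)
(U(15) + q)**2 = (15*(-5 + 15) - 230)**2 = (15*10 - 230)**2 = (150 - 230)**2 = (-80)**2 = 6400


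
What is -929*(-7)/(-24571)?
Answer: -6503/24571 ≈ -0.26466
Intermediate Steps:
-929*(-7)/(-24571) = 6503*(-1/24571) = -6503/24571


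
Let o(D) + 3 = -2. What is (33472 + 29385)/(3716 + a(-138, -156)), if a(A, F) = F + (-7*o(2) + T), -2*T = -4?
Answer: 62857/3597 ≈ 17.475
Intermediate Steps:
T = 2 (T = -½*(-4) = 2)
o(D) = -5 (o(D) = -3 - 2 = -5)
a(A, F) = 37 + F (a(A, F) = F + (-7*(-5) + 2) = F + (35 + 2) = F + 37 = 37 + F)
(33472 + 29385)/(3716 + a(-138, -156)) = (33472 + 29385)/(3716 + (37 - 156)) = 62857/(3716 - 119) = 62857/3597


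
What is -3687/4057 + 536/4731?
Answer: -15268645/19193667 ≈ -0.79550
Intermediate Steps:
-3687/4057 + 536/4731 = -15268645/19193667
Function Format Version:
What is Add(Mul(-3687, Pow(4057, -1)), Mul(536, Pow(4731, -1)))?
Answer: Rational(-15268645, 19193667) ≈ -0.79550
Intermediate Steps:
Add(Mul(-3687, Pow(4057, -1)), Mul(536, Pow(4731, -1))) = Add(Mul(-3687, Rational(1, 4057)), Mul(536, Rational(1, 4731))) = Add(Rational(-3687, 4057), Rational(536, 4731)) = Rational(-15268645, 19193667)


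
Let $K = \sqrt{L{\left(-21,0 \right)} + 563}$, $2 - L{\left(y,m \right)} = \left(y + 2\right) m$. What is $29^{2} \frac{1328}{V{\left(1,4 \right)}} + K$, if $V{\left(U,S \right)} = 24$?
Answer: $\frac{139606}{3} + \sqrt{565} \approx 46559.0$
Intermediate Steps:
$L{\left(y,m \right)} = 2 - m \left(2 + y\right)$ ($L{\left(y,m \right)} = 2 - \left(y + 2\right) m = 2 - \left(2 + y\right) m = 2 - m \left(2 + y\right)$)
$K = \sqrt{565}$ ($K = \sqrt{\left(2 - 0 - 0 \left(-21\right)\right) + 563} = \sqrt{\left(2 + 0 + 0\right) + 563} = \sqrt{2 + 563} = \sqrt{565} \approx 23.77$)
$29^{2} \frac{1328}{V{\left(1,4 \right)}} + K = 29^{2} \cdot \frac{1328}{24} + \sqrt{565} = 841 \cdot 1328 \cdot \frac{1}{24} + \sqrt{565} = 841 \cdot \frac{166}{3} + \sqrt{565} = \frac{139606}{3} + \sqrt{565}$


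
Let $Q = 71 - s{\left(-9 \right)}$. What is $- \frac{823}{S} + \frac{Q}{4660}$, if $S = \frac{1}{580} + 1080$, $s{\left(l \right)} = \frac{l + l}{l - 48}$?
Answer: $- \frac{41422427057}{55461544540} \approx -0.74687$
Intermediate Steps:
$s{\left(l \right)} = \frac{2 l}{-48 + l}$
$Q = \frac{1343}{19}$ ($Q = 71 - 2 \left(-9\right) \frac{1}{-48 - 9} = 71 - 2 \left(-9\right) \frac{1}{-57} = 71 - 2 \left(-9\right) \left(- \frac{1}{57}\right) = 71 - \frac{6}{19} = \frac{1343}{19} \approx 70.684$)
$S = \frac{626401}{580}$ ($S = \frac{1}{580} + 1080 = \frac{626401}{580} \approx 1080.0$)
$- \frac{823}{S} + \frac{Q}{4660} = - \frac{823}{\frac{626401}{580}} + \frac{1343}{19 \cdot 4660} = \left(-823\right) \frac{580}{626401} + \frac{1343}{19} \cdot \frac{1}{4660} = - \frac{477340}{626401} + \frac{1343}{88540} = - \frac{41422427057}{55461544540}$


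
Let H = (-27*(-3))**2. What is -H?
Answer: -6561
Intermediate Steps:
H = 6561 (H = 81**2 = 6561)
-H = -1*6561 = -6561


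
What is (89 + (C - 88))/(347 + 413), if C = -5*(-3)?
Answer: 2/95 ≈ 0.021053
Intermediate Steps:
C = 15
(89 + (C - 88))/(347 + 413) = (89 + (15 - 88))/(347 + 413) = (89 - 73)/760 = 16*(1/760) = 2/95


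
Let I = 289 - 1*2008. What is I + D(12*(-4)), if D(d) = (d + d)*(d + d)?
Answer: 7497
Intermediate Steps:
D(d) = 4*d**2 (D(d) = (2*d)*(2*d) = 4*d**2)
I = -1719 (I = 289 - 2008 = -1719)
I + D(12*(-4)) = -1719 + 4*(12*(-4))**2 = -1719 + 4*(-48)**2 = -1719 + 4*2304 = -1719 + 9216 = 7497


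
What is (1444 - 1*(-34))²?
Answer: 2184484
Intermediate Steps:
(1444 - 1*(-34))² = (1444 + 34)² = 1478² = 2184484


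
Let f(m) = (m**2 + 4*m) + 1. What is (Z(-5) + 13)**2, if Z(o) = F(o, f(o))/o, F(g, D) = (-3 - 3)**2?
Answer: 841/25 ≈ 33.640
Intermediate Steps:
f(m) = 1 + m**2 + 4*m
F(g, D) = 36 (F(g, D) = (-6)**2 = 36)
Z(o) = 36/o
(Z(-5) + 13)**2 = (36/(-5) + 13)**2 = (36*(-1/5) + 13)**2 = (-36/5 + 13)**2 = (29/5)**2 = 841/25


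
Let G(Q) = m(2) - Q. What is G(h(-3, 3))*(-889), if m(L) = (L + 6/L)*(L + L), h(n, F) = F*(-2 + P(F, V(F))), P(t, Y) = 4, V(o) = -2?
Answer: -12446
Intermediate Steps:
h(n, F) = 2*F (h(n, F) = F*(-2 + 4) = F*2 = 2*F)
m(L) = 2*L*(L + 6/L) (m(L) = (L + 6/L)*(2*L) = 2*L*(L + 6/L))
G(Q) = 20 - Q (G(Q) = (12 + 2*2**2) - Q = (12 + 2*4) - Q = (12 + 8) - Q = 20 - Q)
G(h(-3, 3))*(-889) = (20 - 2*3)*(-889) = (20 - 1*6)*(-889) = (20 - 6)*(-889) = 14*(-889) = -12446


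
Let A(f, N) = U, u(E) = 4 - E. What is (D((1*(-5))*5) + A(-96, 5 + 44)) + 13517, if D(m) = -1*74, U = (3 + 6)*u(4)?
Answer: 13443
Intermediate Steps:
U = 0 (U = (3 + 6)*(4 - 1*4) = 9*(4 - 4) = 9*0 = 0)
D(m) = -74
A(f, N) = 0
(D((1*(-5))*5) + A(-96, 5 + 44)) + 13517 = (-74 + 0) + 13517 = -74 + 13517 = 13443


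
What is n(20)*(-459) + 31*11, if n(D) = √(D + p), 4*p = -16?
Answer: -1495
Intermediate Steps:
p = -4 (p = (¼)*(-16) = -4)
n(D) = √(-4 + D) (n(D) = √(D - 4) = √(-4 + D))
n(20)*(-459) + 31*11 = √(-4 + 20)*(-459) + 31*11 = √16*(-459) + 341 = 4*(-459) + 341 = -1836 + 341 = -1495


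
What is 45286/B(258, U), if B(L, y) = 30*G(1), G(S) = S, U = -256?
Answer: 22643/15 ≈ 1509.5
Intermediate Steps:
B(L, y) = 30 (B(L, y) = 30*1 = 30)
45286/B(258, U) = 45286/30 = 45286*(1/30) = 22643/15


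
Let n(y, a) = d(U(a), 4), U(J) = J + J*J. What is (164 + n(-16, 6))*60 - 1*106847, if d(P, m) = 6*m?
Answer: -95567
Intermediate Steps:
U(J) = J + J**2
n(y, a) = 24 (n(y, a) = 6*4 = 24)
(164 + n(-16, 6))*60 - 1*106847 = (164 + 24)*60 - 1*106847 = 188*60 - 106847 = 11280 - 106847 = -95567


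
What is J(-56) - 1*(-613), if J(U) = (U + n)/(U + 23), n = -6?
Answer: 20291/33 ≈ 614.88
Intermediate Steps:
J(U) = (-6 + U)/(23 + U) (J(U) = (U - 6)/(U + 23) = (-6 + U)/(23 + U))
J(-56) - 1*(-613) = (-6 - 56)/(23 - 56) - 1*(-613) = -62/(-33) + 613 = -1/33*(-62) + 613 = 62/33 + 613 = 20291/33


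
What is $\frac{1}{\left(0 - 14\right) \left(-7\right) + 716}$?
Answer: $\frac{1}{814} \approx 0.0012285$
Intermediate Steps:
$\frac{1}{\left(0 - 14\right) \left(-7\right) + 716} = \frac{1}{\left(-14\right) \left(-7\right) + 716} = \frac{1}{98 + 716} = \frac{1}{814}$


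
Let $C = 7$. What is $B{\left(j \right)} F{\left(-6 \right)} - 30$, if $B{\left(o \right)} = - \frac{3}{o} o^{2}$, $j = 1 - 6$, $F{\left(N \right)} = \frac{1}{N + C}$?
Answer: $-15$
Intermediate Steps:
$F{\left(N \right)} = \frac{1}{7 + N}$ ($F{\left(N \right)} = \frac{1}{N + 7} = \frac{1}{7 + N}$)
$j = -5$ ($j = 1 - 6 = -5$)
$B{\left(o \right)} = - 3 o$
$B{\left(j \right)} F{\left(-6 \right)} - 30 = \frac{\left(-3\right) \left(-5\right)}{7 - 6} - 30 = \frac{15}{1} - 30 = 15 \cdot 1 - 30 = 15 - 30 = -15$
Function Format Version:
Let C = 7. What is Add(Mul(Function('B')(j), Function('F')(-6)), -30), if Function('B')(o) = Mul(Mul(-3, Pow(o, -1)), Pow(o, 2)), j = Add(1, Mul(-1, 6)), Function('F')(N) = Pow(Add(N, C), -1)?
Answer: -15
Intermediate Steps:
Function('F')(N) = Pow(Add(7, N), -1) (Function('F')(N) = Pow(Add(N, 7), -1) = Pow(Add(7, N), -1))
j = -5 (j = Add(1, -6) = -5)
Function('B')(o) = Mul(-3, o)
Add(Mul(Function('B')(j), Function('F')(-6)), -30) = Add(Mul(Mul(-3, -5), Pow(Add(7, -6), -1)), -30) = Add(Mul(15, Pow(1, -1)), -30) = Add(Mul(15, 1), -30) = Add(15, -30) = -15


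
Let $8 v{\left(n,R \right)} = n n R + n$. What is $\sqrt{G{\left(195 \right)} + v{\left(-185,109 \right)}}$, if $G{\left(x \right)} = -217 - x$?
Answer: $\frac{3 \sqrt{207058}}{2} \approx 682.55$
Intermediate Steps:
$v{\left(n,R \right)} = \frac{n}{8} + \frac{R n^{2}}{8}$ ($v{\left(n,R \right)} = \frac{n n R + n}{8} = \frac{n^{2} R + n}{8} = \frac{R n^{2} + n}{8} = \frac{n + R n^{2}}{8} = \frac{n}{8} + \frac{R n^{2}}{8}$)
$\sqrt{G{\left(195 \right)} + v{\left(-185,109 \right)}} = \sqrt{\left(-217 - 195\right) + \frac{1}{8} \left(-185\right) \left(1 + 109 \left(-185\right)\right)} = \sqrt{\left(-217 - 195\right) + \frac{1}{8} \left(-185\right) \left(1 - 20165\right)} = \sqrt{-412 + \frac{1}{8} \left(-185\right) \left(-20164\right)} = \sqrt{-412 + \frac{932585}{2}} = \sqrt{\frac{931761}{2}} = \frac{3 \sqrt{207058}}{2}$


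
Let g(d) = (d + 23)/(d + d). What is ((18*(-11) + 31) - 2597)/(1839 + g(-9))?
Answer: -6219/4136 ≈ -1.5036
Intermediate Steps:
g(d) = (23 + d)/(2*d) (g(d) = (23 + d)/((2*d)) = (23 + d)*(1/(2*d)) = (23 + d)/(2*d))
((18*(-11) + 31) - 2597)/(1839 + g(-9)) = ((18*(-11) + 31) - 2597)/(1839 + (1/2)*(23 - 9)/(-9)) = ((-198 + 31) - 2597)/(1839 + (1/2)*(-1/9)*14) = (-167 - 2597)/(1839 - 7/9) = -2764/16544/9 = -2764*9/16544 = -6219/4136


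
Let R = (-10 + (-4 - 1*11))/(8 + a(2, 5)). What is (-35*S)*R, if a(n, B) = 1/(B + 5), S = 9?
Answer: 8750/9 ≈ 972.22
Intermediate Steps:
a(n, B) = 1/(5 + B)
R = -250/81 (R = (-10 + (-4 - 1*11))/(8 + 1/(5 + 5)) = (-10 + (-4 - 11))/(8 + 1/10) = (-10 - 15)/(8 + 1/10) = -25/81/10 = -25*10/81 = -250/81 ≈ -3.0864)
(-35*S)*R = -35*9*(-250/81) = -315*(-250/81) = 8750/9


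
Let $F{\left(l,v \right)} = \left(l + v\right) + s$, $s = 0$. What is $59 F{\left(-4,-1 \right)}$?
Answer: $-295$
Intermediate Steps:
$F{\left(l,v \right)} = l + v$ ($F{\left(l,v \right)} = \left(l + v\right) + 0 = l + v$)
$59 F{\left(-4,-1 \right)} = 59 \left(-4 - 1\right) = 59 \left(-5\right) = -295$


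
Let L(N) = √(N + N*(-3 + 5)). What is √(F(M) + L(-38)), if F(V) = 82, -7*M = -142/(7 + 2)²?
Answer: √(82 + I*√114) ≈ 9.0745 + 0.5883*I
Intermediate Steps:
L(N) = √3*√N (L(N) = √(N + N*2) = √(N + 2*N) = √(3*N) = √3*√N)
M = 142/567 (M = -(-142)/(7*((7 + 2)²)) = -(-142)/(7*(9²)) = -(-142)/(7*81) = -⅐*(-142/81) = 142/567 ≈ 0.25044)
√(F(M) + L(-38)) = √(82 + √3*√(-38)) = √(82 + √3*(I*√38)) = √(82 + I*√114)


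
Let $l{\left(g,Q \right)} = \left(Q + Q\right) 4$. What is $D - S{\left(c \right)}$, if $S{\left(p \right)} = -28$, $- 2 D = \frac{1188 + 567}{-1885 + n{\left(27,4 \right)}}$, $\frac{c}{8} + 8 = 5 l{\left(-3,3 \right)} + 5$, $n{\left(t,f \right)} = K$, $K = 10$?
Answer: $\frac{7117}{250} \approx 28.468$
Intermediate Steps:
$n{\left(t,f \right)} = 10$
$l{\left(g,Q \right)} = 8 Q$ ($l{\left(g,Q \right)} = 2 Q 4 = 8 Q$)
$c = 936$ ($c = -64 + 8 \left(5 \cdot 8 \cdot 3 + 5\right) = -64 + 8 \left(5 \cdot 24 + 5\right) = -64 + 8 \left(120 + 5\right) = -64 + 8 \cdot 125 = -64 + 1000 = 936$)
$D = \frac{117}{250}$ ($D = - \frac{\left(1188 + 567\right) \frac{1}{-1885 + 10}}{2} = - \frac{1755 \frac{1}{-1875}}{2} = - \frac{1755 \left(- \frac{1}{1875}\right)}{2} = \left(- \frac{1}{2}\right) \left(- \frac{117}{125}\right) = \frac{117}{250} \approx 0.468$)
$D - S{\left(c \right)} = \frac{117}{250} - -28 = \frac{117}{250} + 28 = \frac{7117}{250}$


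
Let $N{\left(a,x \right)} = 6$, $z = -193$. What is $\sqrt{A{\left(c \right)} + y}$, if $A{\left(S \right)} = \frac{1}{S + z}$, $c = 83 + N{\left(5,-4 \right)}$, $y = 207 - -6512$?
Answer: $\frac{55 \sqrt{6006}}{52} \approx 81.969$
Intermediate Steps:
$y = 6719$ ($y = 207 + 6512 = 6719$)
$c = 89$ ($c = 83 + 6 = 89$)
$A{\left(S \right)} = \frac{1}{-193 + S}$ ($A{\left(S \right)} = \frac{1}{S - 193} = \frac{1}{-193 + S}$)
$\sqrt{A{\left(c \right)} + y} = \sqrt{\frac{1}{-193 + 89} + 6719} = \sqrt{\frac{1}{-104} + 6719} = \sqrt{- \frac{1}{104} + 6719} = \sqrt{\frac{698775}{104}} = \frac{55 \sqrt{6006}}{52}$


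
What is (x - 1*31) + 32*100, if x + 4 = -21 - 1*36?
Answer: 3108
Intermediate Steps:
x = -61 (x = -4 + (-21 - 1*36) = -4 + (-21 - 36) = -4 - 57 = -61)
(x - 1*31) + 32*100 = (-61 - 1*31) + 32*100 = (-61 - 31) + 3200 = -92 + 3200 = 3108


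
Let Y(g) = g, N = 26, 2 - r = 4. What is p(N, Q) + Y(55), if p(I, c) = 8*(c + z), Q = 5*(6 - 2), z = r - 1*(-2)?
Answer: 215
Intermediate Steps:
r = -2 (r = 2 - 1*4 = 2 - 4 = -2)
z = 0 (z = -2 - 1*(-2) = -2 + 2 = 0)
Q = 20 (Q = 5*4 = 20)
p(I, c) = 8*c (p(I, c) = 8*(c + 0) = 8*c)
p(N, Q) + Y(55) = 8*20 + 55 = 160 + 55 = 215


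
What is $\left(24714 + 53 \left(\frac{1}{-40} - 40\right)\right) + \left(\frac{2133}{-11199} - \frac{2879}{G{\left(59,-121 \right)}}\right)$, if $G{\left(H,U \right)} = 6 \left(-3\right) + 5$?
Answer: $\frac{44285519563}{1941160} \approx 22814.0$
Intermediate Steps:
$G{\left(H,U \right)} = -13$ ($G{\left(H,U \right)} = -18 + 5 = -13$)
$\left(24714 + 53 \left(\frac{1}{-40} - 40\right)\right) + \left(\frac{2133}{-11199} - \frac{2879}{G{\left(59,-121 \right)}}\right) = \left(24714 + 53 \left(\frac{1}{-40} - 40\right)\right) + \left(\frac{2133}{-11199} - \frac{2879}{-13}\right) = \left(24714 + 53 \left(- \frac{1}{40} - 40\right)\right) + \left(2133 \left(- \frac{1}{11199}\right) - - \frac{2879}{13}\right) = \left(24714 + 53 \left(- \frac{1601}{40}\right)\right) + \left(- \frac{711}{3733} + \frac{2879}{13}\right) = \left(24714 - \frac{84853}{40}\right) + \frac{10738064}{48529} = \frac{903707}{40} + \frac{10738064}{48529} = \frac{44285519563}{1941160}$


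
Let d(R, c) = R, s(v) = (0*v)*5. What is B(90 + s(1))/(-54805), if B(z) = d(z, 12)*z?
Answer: -1620/10961 ≈ -0.14780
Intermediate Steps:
s(v) = 0 (s(v) = 0*5 = 0)
B(z) = z**2 (B(z) = z*z = z**2)
B(90 + s(1))/(-54805) = (90 + 0)**2/(-54805) = 90**2*(-1/54805) = 8100*(-1/54805) = -1620/10961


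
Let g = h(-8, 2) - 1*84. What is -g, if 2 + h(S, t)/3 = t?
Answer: 84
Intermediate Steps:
h(S, t) = -6 + 3*t
g = -84 (g = (-6 + 3*2) - 1*84 = (-6 + 6) - 84 = 0 - 84 = -84)
-g = -1*(-84) = 84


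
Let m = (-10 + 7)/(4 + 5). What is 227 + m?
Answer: 680/3 ≈ 226.67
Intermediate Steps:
m = -1/3 (m = -3/9 = (1/9)*(-3) = -1/3 ≈ -0.33333)
227 + m = 227 - 1/3 = 680/3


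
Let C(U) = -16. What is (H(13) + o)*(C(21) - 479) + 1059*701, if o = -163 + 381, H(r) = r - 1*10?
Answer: 632964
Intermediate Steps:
H(r) = -10 + r (H(r) = r - 10 = -10 + r)
o = 218
(H(13) + o)*(C(21) - 479) + 1059*701 = ((-10 + 13) + 218)*(-16 - 479) + 1059*701 = (3 + 218)*(-495) + 742359 = 221*(-495) + 742359 = -109395 + 742359 = 632964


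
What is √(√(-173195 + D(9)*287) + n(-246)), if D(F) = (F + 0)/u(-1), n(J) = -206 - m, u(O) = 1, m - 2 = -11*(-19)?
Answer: √(-417 + 2*I*√42653) ≈ 9.218 + 22.405*I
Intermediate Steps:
m = 211 (m = 2 - 11*(-19) = 2 + 209 = 211)
n(J) = -417 (n(J) = -206 - 1*211 = -206 - 211 = -417)
D(F) = F (D(F) = (F + 0)/1 = F*1 = F)
√(√(-173195 + D(9)*287) + n(-246)) = √(√(-173195 + 9*287) - 417) = √(√(-173195 + 2583) - 417) = √(√(-170612) - 417) = √(2*I*√42653 - 417) = √(-417 + 2*I*√42653)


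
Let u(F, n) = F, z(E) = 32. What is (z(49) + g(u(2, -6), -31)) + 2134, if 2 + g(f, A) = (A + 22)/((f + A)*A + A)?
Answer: 1878343/868 ≈ 2164.0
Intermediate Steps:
g(f, A) = -2 + (22 + A)/(A + A*(A + f)) (g(f, A) = -2 + (A + 22)/((f + A)*A + A) = -2 + (22 + A)/((A + f)*A + A) = -2 + (22 + A)/(A*(A + f) + A) = -2 + (22 + A)/(A + A*(A + f)))
(z(49) + g(u(2, -6), -31)) + 2134 = (32 + (22 - 1*(-31) - 2*(-31)² - 2*(-31)*2)/((-31)*(1 - 31 + 2))) + 2134 = (32 - 1/31*(22 + 31 - 2*961 + 124)/(-28)) + 2134 = (32 - 1/31*(-1/28)*(22 + 31 - 1922 + 124)) + 2134 = (32 - 1/31*(-1/28)*(-1745)) + 2134 = (32 - 1745/868) + 2134 = 26031/868 + 2134 = 1878343/868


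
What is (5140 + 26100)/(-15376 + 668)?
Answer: -7810/3677 ≈ -2.1240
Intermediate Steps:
(5140 + 26100)/(-15376 + 668) = 31240/(-14708) = 31240*(-1/14708) = -7810/3677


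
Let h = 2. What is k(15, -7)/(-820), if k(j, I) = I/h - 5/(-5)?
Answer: 1/328 ≈ 0.0030488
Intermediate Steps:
k(j, I) = 1 + I/2 (k(j, I) = I/2 - 5/(-5) = I*(1/2) - 5*(-1/5) = I/2 + 1 = 1 + I/2)
k(15, -7)/(-820) = (1 + (1/2)*(-7))/(-820) = (1 - 7/2)*(-1/820) = -5/2*(-1/820) = 1/328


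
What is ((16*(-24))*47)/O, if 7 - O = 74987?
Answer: 4512/18745 ≈ 0.24070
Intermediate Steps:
O = -74980 (O = 7 - 1*74987 = 7 - 74987 = -74980)
((16*(-24))*47)/O = ((16*(-24))*47)/(-74980) = -384*47*(-1/74980) = -18048*(-1/74980) = 4512/18745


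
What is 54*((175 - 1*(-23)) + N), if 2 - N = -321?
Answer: 28134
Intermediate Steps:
N = 323 (N = 2 - 1*(-321) = 2 + 321 = 323)
54*((175 - 1*(-23)) + N) = 54*((175 - 1*(-23)) + 323) = 54*((175 + 23) + 323) = 54*(198 + 323) = 54*521 = 28134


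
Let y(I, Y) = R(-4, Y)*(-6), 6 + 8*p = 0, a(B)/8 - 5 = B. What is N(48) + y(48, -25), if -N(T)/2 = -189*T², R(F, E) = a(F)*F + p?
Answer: 1742217/2 ≈ 8.7111e+5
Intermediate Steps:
a(B) = 40 + 8*B
p = -¾ (p = -¾ + (⅛)*0 = -¾ + 0 = -¾ ≈ -0.75000)
R(F, E) = -¾ + F*(40 + 8*F) (R(F, E) = (40 + 8*F)*F - ¾ = F*(40 + 8*F) - ¾ = -¾ + F*(40 + 8*F))
N(T) = 378*T² (N(T) = -(-378)*T² = 378*T²)
y(I, Y) = 393/2 (y(I, Y) = (-¾ + 8*(-4)*(5 - 4))*(-6) = (-¾ + 8*(-4)*1)*(-6) = (-¾ - 32)*(-6) = -131/4*(-6) = 393/2)
N(48) + y(48, -25) = 378*48² + 393/2 = 378*2304 + 393/2 = 870912 + 393/2 = 1742217/2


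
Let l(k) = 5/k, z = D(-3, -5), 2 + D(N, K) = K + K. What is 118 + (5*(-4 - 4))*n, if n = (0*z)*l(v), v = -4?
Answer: 118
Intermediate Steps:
D(N, K) = -2 + 2*K (D(N, K) = -2 + (K + K) = -2 + 2*K)
z = -12 (z = -2 + 2*(-5) = -2 - 10 = -12)
n = 0 (n = (0*(-12))*(5/(-4)) = 0*(5*(-¼)) = 0*(-5/4) = 0)
118 + (5*(-4 - 4))*n = 118 + (5*(-4 - 4))*0 = 118 + (5*(-8))*0 = 118 - 40*0 = 118 + 0 = 118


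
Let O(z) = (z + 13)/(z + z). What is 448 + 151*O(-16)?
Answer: 14789/32 ≈ 462.16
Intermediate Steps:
O(z) = (13 + z)/(2*z) (O(z) = (13 + z)/((2*z)) = (13 + z)*(1/(2*z)) = (13 + z)/(2*z))
448 + 151*O(-16) = 448 + 151*((½)*(13 - 16)/(-16)) = 448 + 151*((½)*(-1/16)*(-3)) = 448 + 151*(3/32) = 448 + 453/32 = 14789/32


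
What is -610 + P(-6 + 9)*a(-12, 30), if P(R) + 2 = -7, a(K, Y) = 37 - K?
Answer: -1051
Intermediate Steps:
P(R) = -9 (P(R) = -2 - 7 = -9)
-610 + P(-6 + 9)*a(-12, 30) = -610 - 9*(37 - 1*(-12)) = -610 - 9*(37 + 12) = -610 - 9*49 = -610 - 441 = -1051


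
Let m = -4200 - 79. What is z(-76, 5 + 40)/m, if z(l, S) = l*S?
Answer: 3420/4279 ≈ 0.79925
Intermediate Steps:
z(l, S) = S*l
m = -4279
z(-76, 5 + 40)/m = ((5 + 40)*(-76))/(-4279) = (45*(-76))*(-1/4279) = -3420*(-1/4279) = 3420/4279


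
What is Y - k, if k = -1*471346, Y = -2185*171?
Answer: 97711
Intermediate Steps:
Y = -373635
k = -471346
Y - k = -373635 - 1*(-471346) = -373635 + 471346 = 97711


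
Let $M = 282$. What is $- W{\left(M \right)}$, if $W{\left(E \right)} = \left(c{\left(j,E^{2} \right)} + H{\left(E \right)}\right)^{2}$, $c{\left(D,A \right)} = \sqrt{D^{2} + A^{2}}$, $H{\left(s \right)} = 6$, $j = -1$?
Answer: $- \left(6 + \sqrt{6324066577}\right)^{2} \approx -6.325 \cdot 10^{9}$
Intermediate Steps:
$c{\left(D,A \right)} = \sqrt{A^{2} + D^{2}}$
$W{\left(E \right)} = \left(6 + \sqrt{1 + E^{4}}\right)^{2}$ ($W{\left(E \right)} = \left(\sqrt{\left(E^{2}\right)^{2} + \left(-1\right)^{2}} + 6\right)^{2} = \left(\sqrt{E^{4} + 1} + 6\right)^{2} = \left(\sqrt{1 + E^{4}} + 6\right)^{2} = \left(6 + \sqrt{1 + E^{4}}\right)^{2}$)
$- W{\left(M \right)} = - \left(6 + \sqrt{1 + 282^{4}}\right)^{2} = - \left(6 + \sqrt{1 + 6324066576}\right)^{2} = - \left(6 + \sqrt{6324066577}\right)^{2}$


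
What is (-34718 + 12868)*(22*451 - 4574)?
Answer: -116853800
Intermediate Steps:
(-34718 + 12868)*(22*451 - 4574) = -21850*(9922 - 4574) = -21850*5348 = -116853800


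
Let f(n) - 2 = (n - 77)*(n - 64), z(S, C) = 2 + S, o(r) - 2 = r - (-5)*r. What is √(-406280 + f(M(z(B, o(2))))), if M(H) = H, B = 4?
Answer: 4*I*√25135 ≈ 634.16*I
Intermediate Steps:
o(r) = 2 + 6*r (o(r) = 2 + (r - (-5)*r) = 2 + (r + 5*r) = 2 + 6*r)
f(n) = 2 + (-77 + n)*(-64 + n) (f(n) = 2 + (n - 77)*(n - 64) = 2 + (-77 + n)*(-64 + n))
√(-406280 + f(M(z(B, o(2))))) = √(-406280 + (4930 + (2 + 4)² - 141*(2 + 4))) = √(-406280 + (4930 + 6² - 141*6)) = √(-406280 + (4930 + 36 - 846)) = √(-406280 + 4120) = √(-402160) = 4*I*√25135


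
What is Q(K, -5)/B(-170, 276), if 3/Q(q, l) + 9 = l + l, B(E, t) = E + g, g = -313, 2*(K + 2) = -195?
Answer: 1/3059 ≈ 0.00032690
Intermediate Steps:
K = -199/2 (K = -2 + (½)*(-195) = -2 - 195/2 = -199/2 ≈ -99.500)
B(E, t) = -313 + E (B(E, t) = E - 313 = -313 + E)
Q(q, l) = 3/(-9 + 2*l) (Q(q, l) = 3/(-9 + (l + l)) = 3/(-9 + 2*l))
Q(K, -5)/B(-170, 276) = (3/(-9 + 2*(-5)))/(-313 - 170) = (3/(-9 - 10))/(-483) = (3/(-19))*(-1/483) = (3*(-1/19))*(-1/483) = -3/19*(-1/483) = 1/3059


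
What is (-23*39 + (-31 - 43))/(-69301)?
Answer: 971/69301 ≈ 0.014011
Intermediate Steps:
(-23*39 + (-31 - 43))/(-69301) = (-897 - 74)*(-1/69301) = -971*(-1/69301) = 971/69301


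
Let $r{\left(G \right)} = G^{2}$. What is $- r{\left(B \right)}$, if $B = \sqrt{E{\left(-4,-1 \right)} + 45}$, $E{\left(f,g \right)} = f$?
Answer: $-41$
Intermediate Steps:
$B = \sqrt{41}$ ($B = \sqrt{-4 + 45} = \sqrt{41} \approx 6.4031$)
$- r{\left(B \right)} = - \left(\sqrt{41}\right)^{2} = \left(-1\right) 41 = -41$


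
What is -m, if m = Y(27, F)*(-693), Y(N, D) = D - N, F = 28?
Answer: 693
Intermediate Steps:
m = -693 (m = (28 - 1*27)*(-693) = (28 - 27)*(-693) = 1*(-693) = -693)
-m = -1*(-693) = 693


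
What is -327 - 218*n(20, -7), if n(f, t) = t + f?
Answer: -3161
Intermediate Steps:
n(f, t) = f + t
-327 - 218*n(20, -7) = -327 - 218*(20 - 7) = -327 - 218*13 = -327 - 2834 = -3161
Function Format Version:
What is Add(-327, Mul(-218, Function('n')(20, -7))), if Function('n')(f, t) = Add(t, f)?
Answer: -3161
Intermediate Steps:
Function('n')(f, t) = Add(f, t)
Add(-327, Mul(-218, Function('n')(20, -7))) = Add(-327, Mul(-218, Add(20, -7))) = Add(-327, Mul(-218, 13)) = Add(-327, -2834) = -3161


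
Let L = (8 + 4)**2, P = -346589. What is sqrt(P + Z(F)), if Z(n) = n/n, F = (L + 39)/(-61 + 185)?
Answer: 2*I*sqrt(86647) ≈ 588.72*I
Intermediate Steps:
L = 144 (L = 12**2 = 144)
F = 183/124 (F = (144 + 39)/(-61 + 185) = 183/124 ≈ 1.4758)
Z(n) = 1
sqrt(P + Z(F)) = sqrt(-346589 + 1) = sqrt(-346588) = 2*I*sqrt(86647)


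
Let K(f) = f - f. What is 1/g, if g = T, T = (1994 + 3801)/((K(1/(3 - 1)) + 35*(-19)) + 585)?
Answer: -16/1159 ≈ -0.013805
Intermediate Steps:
K(f) = 0
T = -1159/16 (T = (1994 + 3801)/((0 + 35*(-19)) + 585) = 5795/((0 - 665) + 585) = 5795/(-665 + 585) = 5795/(-80) = 5795*(-1/80) = -1159/16 ≈ -72.438)
g = -1159/16 ≈ -72.438
1/g = 1/(-1159/16) = -16/1159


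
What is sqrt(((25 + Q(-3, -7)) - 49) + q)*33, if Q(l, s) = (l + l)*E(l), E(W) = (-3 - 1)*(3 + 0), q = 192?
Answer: 132*sqrt(15) ≈ 511.23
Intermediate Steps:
E(W) = -12 (E(W) = -4*3 = -12)
Q(l, s) = -24*l (Q(l, s) = (l + l)*(-12) = (2*l)*(-12) = -24*l)
sqrt(((25 + Q(-3, -7)) - 49) + q)*33 = sqrt(((25 - 24*(-3)) - 49) + 192)*33 = sqrt(((25 + 72) - 49) + 192)*33 = sqrt((97 - 49) + 192)*33 = sqrt(48 + 192)*33 = sqrt(240)*33 = (4*sqrt(15))*33 = 132*sqrt(15)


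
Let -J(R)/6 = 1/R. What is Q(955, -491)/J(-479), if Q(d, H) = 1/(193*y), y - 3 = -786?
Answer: -479/906714 ≈ -0.00052828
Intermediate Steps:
y = -783 (y = 3 - 786 = -783)
J(R) = -6/R
Q(d, H) = -1/151119 (Q(d, H) = 1/(193*(-783)) = (1/193)*(-1/783) = -1/151119)
Q(955, -491)/J(-479) = -1/(151119*((-6/(-479)))) = -1/(151119*((-6*(-1/479)))) = -1/(151119*6/479) = -1/151119*479/6 = -479/906714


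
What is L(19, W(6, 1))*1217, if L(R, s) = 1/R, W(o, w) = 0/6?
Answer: 1217/19 ≈ 64.053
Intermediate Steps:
W(o, w) = 0 (W(o, w) = 0*(⅙) = 0)
L(19, W(6, 1))*1217 = 1217/19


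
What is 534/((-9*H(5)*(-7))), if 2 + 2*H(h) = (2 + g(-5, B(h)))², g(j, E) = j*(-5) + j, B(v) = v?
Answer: 178/5061 ≈ 0.035171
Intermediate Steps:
g(j, E) = -4*j (g(j, E) = -5*j + j = -4*j)
H(h) = 241 (H(h) = -1 + (2 - 4*(-5))²/2 = -1 + (2 + 20)²/2 = -1 + (½)*22² = -1 + (½)*484 = -1 + 242 = 241)
534/((-9*H(5)*(-7))) = 534/((-9*241*(-7))) = 534/((-2169*(-7))) = 534/15183 = 534*(1/15183) = 178/5061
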